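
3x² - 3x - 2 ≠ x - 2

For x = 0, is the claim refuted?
Substitute x = 0 into the relation:
x = 0: LHS = 3·0² - 3·0 - 2 = -2, RHS = 0 - 2 = -2; -2 ≠ -2 — FAILS

Since the claim fails at x = 0, this value is a counterexample.

Answer: Yes, x = 0 is a counterexample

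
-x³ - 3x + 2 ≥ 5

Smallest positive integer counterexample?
Testing positive integers:
x = 1: LHS = -1³ - 3·1 + 2 = -2; -2 ≥ 5 — FAILS  ← smallest positive counterexample

Answer: x = 1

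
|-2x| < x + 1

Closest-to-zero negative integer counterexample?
Testing negative integers from -1 downward:
x = -1: LHS = |-2·(-1)| = |2| = 2, RHS = (-1) + 1 = 0; 2 < 0 — FAILS  ← closest negative counterexample to 0

Answer: x = -1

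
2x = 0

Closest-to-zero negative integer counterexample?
Testing negative integers from -1 downward:
x = -1: LHS = 2·(-1) = -2; -2 = 0 — FAILS  ← closest negative counterexample to 0

Answer: x = -1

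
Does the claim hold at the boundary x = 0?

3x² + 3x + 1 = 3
x = 0: LHS = 3·0² + 3·0 + 1 = 1; 1 = 3 — FAILS

The relation fails at x = 0, so x = 0 is a counterexample.

Answer: No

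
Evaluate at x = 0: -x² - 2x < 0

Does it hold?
x = 0: LHS = -0² - 2·0 = 0; 0 < 0 — FAILS

The relation fails at x = 0, so x = 0 is a counterexample.

Answer: No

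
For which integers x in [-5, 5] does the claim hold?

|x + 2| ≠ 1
Holds for: {-5, -4, -2, 0, 1, 2, 3, 4, 5}
Fails for: {-3, -1}

Answer: {-5, -4, -2, 0, 1, 2, 3, 4, 5}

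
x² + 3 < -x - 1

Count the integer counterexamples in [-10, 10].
Counterexamples in [-10, 10]: {-10, -9, -8, -7, -6, -5, -4, -3, -2, -1, 0, 1, 2, 3, 4, 5, 6, 7, 8, 9, 10}.

Counting them gives 21 values.

Answer: 21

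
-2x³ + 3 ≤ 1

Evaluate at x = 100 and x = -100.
x = 100: LHS = -2·100³ + 3 = -1999997; -1999997 ≤ 1 — holds
x = -100: LHS = -2·(-100)³ + 3 = 2000003; 2000003 ≤ 1 — FAILS

Answer: Partially: holds for x = 100, fails for x = -100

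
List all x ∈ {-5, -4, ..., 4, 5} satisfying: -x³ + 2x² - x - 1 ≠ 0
Track d = LHS − RHS over the integers in [-5, 5]. Equality would need d = 0, but d changes sign only between consecutive integers, jumping over 0:
x = -1: LHS = -(-1)³ + 2·(-1)² - (-1) - 1 = 3; 3 ≠ 0 — holds  (d = 3)
x = 0: LHS = -0³ + 2·0² - 0 - 1 = -1; -1 ≠ 0 — holds  (d = -1)
Away from these crossings d keeps a constant sign, and checking every integer in [-5, 5] confirms d ≠ 0 throughout. Hence the two sides are never equal, so the relation holds for every integer in [-5, 5].

Answer: All integers in [-5, 5]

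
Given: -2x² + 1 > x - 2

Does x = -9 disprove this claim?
Substitute x = -9 into the relation:
x = -9: LHS = -2·(-9)² + 1 = -161, RHS = (-9) - 2 = -11; -161 > -11 — FAILS

Since the claim fails at x = -9, this value is a counterexample.

Answer: Yes, x = -9 is a counterexample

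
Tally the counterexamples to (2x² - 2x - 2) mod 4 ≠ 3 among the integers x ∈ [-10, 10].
For a polynomial with integer coefficients, its value mod 4 depends only on x mod 4, so it suffices to check one representative of each residue class, x = 0, 1, 2, 3:
x = 0: LHS = (2·0² - 2·0 - 2) mod 4 = (-2) mod 4 = 2; 2 ≠ 3 — holds
x = 1: LHS = (2·1² - 2·1 - 2) mod 4 = (-2) mod 4 = 2; 2 ≠ 3 — holds
x = 2: LHS = (2·2² - 2·2 - 2) mod 4 = 2 mod 4 = 2; 2 ≠ 3 — holds
x = 3: LHS = (2·3² - 2·3 - 2) mod 4 = 10 mod 4 = 2; 2 ≠ 3 — holds
The relation holds in every residue class, so the relation holds for every integer in [-10, 10].

No counterexample appears in that range.

Answer: 0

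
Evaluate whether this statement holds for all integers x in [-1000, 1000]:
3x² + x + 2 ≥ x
Over all integers in [-1000, 1000], LHS − RHS is smallest at x = 0, where it equals 2:
x = 0: LHS = 3·0² + 0 + 2 = 2; 2 ≥ 0 — holds
At the ends of the range:
x = -1000: LHS = 3·(-1000)² + (-1000) + 2 = 2999002; 2999002 ≥ -1000 — holds
x = 1000: LHS = 3·1000² + 1000 + 2 = 3001002; 3001002 ≥ 1000 — holds
Hence LHS − RHS is never negative, i.e. LHS ≥ RHS throughout, so the relation holds for every integer in [-1000, 1000].

No counterexample exists.

Answer: True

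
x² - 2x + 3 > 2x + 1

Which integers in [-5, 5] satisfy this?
Holds for: {-5, -4, -3, -2, -1, 0, 4, 5}
Fails for: {1, 2, 3}

Answer: {-5, -4, -3, -2, -1, 0, 4, 5}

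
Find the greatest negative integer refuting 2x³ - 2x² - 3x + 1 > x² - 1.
Testing negative integers from -1 downward:
x = -1: LHS = 2·(-1)³ - 2·(-1)² - 3·(-1) + 1 = 0, RHS = (-1)² - 1 = 0; 0 > 0 — FAILS  ← closest negative counterexample to 0

Answer: x = -1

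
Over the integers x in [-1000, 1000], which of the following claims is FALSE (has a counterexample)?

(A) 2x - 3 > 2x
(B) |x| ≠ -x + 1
(A) x = 0: LHS = 2·0 - 3 = -3, RHS = 2·0 = 0; -3 > 0 — FAILS

(B) Track d = LHS − RHS over the integers in [-1000, 1000]. Equality would need d = 0, but d changes sign only between consecutive integers, jumping over 0:
x = 0: LHS = |0| = 0, RHS = -0 + 1 = 1; 0 ≠ 1 — holds  (d = -1)
x = 1: LHS = |1| = 1, RHS = -1 + 1 = 0; 1 ≠ 0 — holds  (d = 1)
Away from these crossings d keeps a constant sign, and checking every integer in [-1000, 1000] confirms d ≠ 0 throughout. Hence the two sides are never equal, so the relation holds for every integer in [-1000, 1000].

Only (A) has a counterexample.

Answer: A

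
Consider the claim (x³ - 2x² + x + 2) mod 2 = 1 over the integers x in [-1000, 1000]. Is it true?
The claim fails at x = 0:
x = 0: LHS = (0³ - 2·0² + 0 + 2) mod 2 = 2 mod 2 = 0; 0 = 1 — FAILS

Because a single integer refutes it, the statement is false.

Answer: False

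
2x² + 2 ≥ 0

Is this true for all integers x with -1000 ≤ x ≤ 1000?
Over all integers in [-1000, 1000], LHS − RHS is smallest at x = 0, where it equals 2:
x = 0: LHS = 2·0² + 2 = 2; 2 ≥ 0 — holds
At the ends of the range:
x = -1000: LHS = 2·(-1000)² + 2 = 2000002; 2000002 ≥ 0 — holds
x = 1000: LHS = 2·1000² + 2 = 2000002; 2000002 ≥ 0 — holds
Hence LHS − RHS is never negative, i.e. LHS ≥ RHS throughout, so the relation holds for every integer in [-1000, 1000].

No counterexample exists.

Answer: True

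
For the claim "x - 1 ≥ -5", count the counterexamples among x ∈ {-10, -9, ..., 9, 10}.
Counterexamples in [-10, 10]: {-10, -9, -8, -7, -6, -5}.

Counting them gives 6 values.

Answer: 6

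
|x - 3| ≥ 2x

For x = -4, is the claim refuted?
Substitute x = -4 into the relation:
x = -4: LHS = |(-4) - 3| = |-7| = 7, RHS = 2·(-4) = -8; 7 ≥ -8 — holds

The claim holds here, so x = -4 is not a counterexample. (A counterexample exists elsewhere, e.g. x = 2.)

Answer: No, x = -4 is not a counterexample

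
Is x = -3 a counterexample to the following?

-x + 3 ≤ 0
Substitute x = -3 into the relation:
x = -3: LHS = -(-3) + 3 = 6; 6 ≤ 0 — FAILS

Since the claim fails at x = -3, this value is a counterexample.

Answer: Yes, x = -3 is a counterexample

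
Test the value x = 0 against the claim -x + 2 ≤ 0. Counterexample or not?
Substitute x = 0 into the relation:
x = 0: LHS = -0 + 2 = 2; 2 ≤ 0 — FAILS

Since the claim fails at x = 0, this value is a counterexample.

Answer: Yes, x = 0 is a counterexample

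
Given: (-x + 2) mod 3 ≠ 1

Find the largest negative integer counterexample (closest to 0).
Testing negative integers from -1 downward:
x = -1: LHS = (-(-1) + 2) mod 3 = 3 mod 3 = 0; 0 ≠ 1 — holds
x = -2: LHS = (-(-2) + 2) mod 3 = 4 mod 3 = 1; 1 ≠ 1 — FAILS  ← closest negative counterexample to 0

Answer: x = -2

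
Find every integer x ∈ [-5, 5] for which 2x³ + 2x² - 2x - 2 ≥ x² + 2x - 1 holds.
Holds for: {-1, 2, 3, 4, 5}
Fails for: {-5, -4, -3, -2, 0, 1}

Answer: {-1, 2, 3, 4, 5}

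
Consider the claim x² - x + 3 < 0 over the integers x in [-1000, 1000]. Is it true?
The claim fails at x = 0:
x = 0: LHS = 0² - 0 + 3 = 3; 3 < 0 — FAILS

Because a single integer refutes it, the statement is false.

Answer: False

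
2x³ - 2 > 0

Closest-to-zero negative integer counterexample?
Testing negative integers from -1 downward:
x = -1: LHS = 2·(-1)³ - 2 = -4; -4 > 0 — FAILS  ← closest negative counterexample to 0

Answer: x = -1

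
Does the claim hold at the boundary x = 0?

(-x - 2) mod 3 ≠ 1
x = 0: LHS = (-0 - 2) mod 3 = (-2) mod 3 = 1; 1 ≠ 1 — FAILS

The relation fails at x = 0, so x = 0 is a counterexample.

Answer: No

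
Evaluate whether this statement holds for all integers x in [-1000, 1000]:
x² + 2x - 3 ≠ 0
The claim fails at x = 1:
x = 1: LHS = 1² + 2·1 - 3 = 0; 0 ≠ 0 — FAILS

Because a single integer refutes it, the statement is false.

Answer: False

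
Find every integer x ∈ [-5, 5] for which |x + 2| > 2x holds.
Holds for: {-5, -4, -3, -2, -1, 0, 1}
Fails for: {2, 3, 4, 5}

Answer: {-5, -4, -3, -2, -1, 0, 1}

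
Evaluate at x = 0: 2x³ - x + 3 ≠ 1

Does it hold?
x = 0: LHS = 2·0³ - 0 + 3 = 3; 3 ≠ 1 — holds

The relation is satisfied at x = 0.

Answer: Yes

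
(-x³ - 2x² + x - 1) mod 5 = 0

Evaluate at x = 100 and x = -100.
x = 100: LHS = (-100³ - 2·100² + 100 - 1) mod 5 = (-1019901) mod 5 = 4; 4 = 0 — FAILS
x = -100: LHS = (-(-100)³ - 2·(-100)² + (-100) - 1) mod 5 = 979899 mod 5 = 4; 4 = 0 — FAILS

Answer: No, fails for both x = 100 and x = -100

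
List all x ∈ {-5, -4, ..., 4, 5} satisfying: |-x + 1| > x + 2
Holds for: {-5, -4, -3, -2, -1}
Fails for: {0, 1, 2, 3, 4, 5}

Answer: {-5, -4, -3, -2, -1}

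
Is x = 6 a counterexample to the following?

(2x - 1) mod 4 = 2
Substitute x = 6 into the relation:
x = 6: LHS = (2·6 - 1) mod 4 = 11 mod 4 = 3; 3 = 2 — FAILS

Since the claim fails at x = 6, this value is a counterexample.

Answer: Yes, x = 6 is a counterexample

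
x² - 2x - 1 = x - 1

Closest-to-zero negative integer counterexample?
Testing negative integers from -1 downward:
x = -1: LHS = (-1)² - 2·(-1) - 1 = 2, RHS = (-1) - 1 = -2; 2 = -2 — FAILS  ← closest negative counterexample to 0

Answer: x = -1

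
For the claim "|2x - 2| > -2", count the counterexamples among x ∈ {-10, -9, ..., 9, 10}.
An absolute value is never negative, so the left side is ≥ 0 for every x, while the right side is -2. Tightest case in [-10, 10] is x = 1:
x = 1: LHS = |2·1 - 2| = |0| = 0; 0 > -2 — holds
Hence LHS − RHS is never zero or negative, i.e. LHS > RHS throughout, so the relation holds for every integer in [-10, 10].

No counterexample appears in that range.

Answer: 0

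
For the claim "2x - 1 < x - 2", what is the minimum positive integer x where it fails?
Testing positive integers:
x = 1: LHS = 2·1 - 1 = 1, RHS = 1 - 2 = -1; 1 < -1 — FAILS  ← smallest positive counterexample

Answer: x = 1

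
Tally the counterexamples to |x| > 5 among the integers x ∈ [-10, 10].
Counterexamples in [-10, 10]: {-5, -4, -3, -2, -1, 0, 1, 2, 3, 4, 5}.

Counting them gives 11 values.

Answer: 11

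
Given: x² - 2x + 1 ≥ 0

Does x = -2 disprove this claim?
Substitute x = -2 into the relation:
x = -2: LHS = (-2)² - 2·(-2) + 1 = 9; 9 ≥ 0 — holds

The relation holds at x = -2, so it is not a counterexample.

Answer: No, x = -2 is not a counterexample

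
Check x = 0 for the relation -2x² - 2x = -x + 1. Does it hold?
x = 0: LHS = -2·0² - 2·0 = 0, RHS = -0 + 1 = 1; 0 = 1 — FAILS

The relation fails at x = 0, so x = 0 is a counterexample.

Answer: No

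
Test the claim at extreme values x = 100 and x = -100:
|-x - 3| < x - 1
x = 100: LHS = |-100 - 3| = |-103| = 103, RHS = 100 - 1 = 99; 103 < 99 — FAILS
x = -100: LHS = |-(-100) - 3| = |97| = 97, RHS = (-100) - 1 = -101; 97 < -101 — FAILS

Answer: No, fails for both x = 100 and x = -100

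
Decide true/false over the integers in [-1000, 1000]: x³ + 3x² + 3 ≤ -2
The claim fails at x = 0:
x = 0: LHS = 0³ + 3·0² + 3 = 3; 3 ≤ -2 — FAILS

Because a single integer refutes it, the statement is false.

Answer: False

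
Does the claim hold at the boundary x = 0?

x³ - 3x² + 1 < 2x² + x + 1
x = 0: LHS = 0³ - 3·0² + 1 = 1, RHS = 2·0² + 0 + 1 = 1; 1 < 1 — FAILS

The relation fails at x = 0, so x = 0 is a counterexample.

Answer: No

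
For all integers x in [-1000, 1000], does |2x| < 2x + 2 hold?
The claim fails at x = -1:
x = -1: LHS = |2·(-1)| = |-2| = 2, RHS = 2·(-1) + 2 = 0; 2 < 0 — FAILS

Because a single integer refutes it, the statement is false.

Answer: False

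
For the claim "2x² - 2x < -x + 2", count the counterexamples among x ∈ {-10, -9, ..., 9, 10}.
Counterexamples in [-10, 10]: {-10, -9, -8, -7, -6, -5, -4, -3, -2, -1, 2, 3, 4, 5, 6, 7, 8, 9, 10}.

Counting them gives 19 values.

Answer: 19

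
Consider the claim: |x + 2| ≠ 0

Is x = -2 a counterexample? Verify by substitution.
Substitute x = -2 into the relation:
x = -2: LHS = |(-2) + 2| = |0| = 0; 0 ≠ 0 — FAILS

Since the claim fails at x = -2, this value is a counterexample.

Answer: Yes, x = -2 is a counterexample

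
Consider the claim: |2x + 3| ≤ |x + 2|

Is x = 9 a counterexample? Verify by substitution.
Substitute x = 9 into the relation:
x = 9: LHS = |2·9 + 3| = |21| = 21, RHS = |9 + 2| = |11| = 11; 21 ≤ 11 — FAILS

Since the claim fails at x = 9, this value is a counterexample.

Answer: Yes, x = 9 is a counterexample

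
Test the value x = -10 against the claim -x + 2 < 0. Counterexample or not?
Substitute x = -10 into the relation:
x = -10: LHS = -(-10) + 2 = 12; 12 < 0 — FAILS

Since the claim fails at x = -10, this value is a counterexample.

Answer: Yes, x = -10 is a counterexample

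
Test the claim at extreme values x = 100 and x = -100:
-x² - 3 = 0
x = 100: LHS = -100² - 3 = -10003; -10003 = 0 — FAILS
x = -100: LHS = -(-100)² - 3 = -10003; -10003 = 0 — FAILS

Answer: No, fails for both x = 100 and x = -100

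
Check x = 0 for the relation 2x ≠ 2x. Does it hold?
x = 0: LHS = 2·0 = 0, RHS = 2·0 = 0; 0 ≠ 0 — FAILS

The relation fails at x = 0, so x = 0 is a counterexample.

Answer: No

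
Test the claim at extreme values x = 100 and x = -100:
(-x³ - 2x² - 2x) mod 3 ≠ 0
x = 100: LHS = (-100³ - 2·100² - 2·100) mod 3 = (-1020200) mod 3 = 1; 1 ≠ 0 — holds
x = -100: LHS = (-(-100)³ - 2·(-100)² - 2·(-100)) mod 3 = 980200 mod 3 = 1; 1 ≠ 0 — holds

Answer: Yes, holds for both x = 100 and x = -100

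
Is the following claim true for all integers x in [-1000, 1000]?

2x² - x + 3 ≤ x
The claim fails at x = 0:
x = 0: LHS = 2·0² - 0 + 3 = 3; 3 ≤ 0 — FAILS

Because a single integer refutes it, the statement is false.

Answer: False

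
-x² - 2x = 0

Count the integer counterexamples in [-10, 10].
Counterexamples in [-10, 10]: {-10, -9, -8, -7, -6, -5, -4, -3, -1, 1, 2, 3, 4, 5, 6, 7, 8, 9, 10}.

Counting them gives 19 values.

Answer: 19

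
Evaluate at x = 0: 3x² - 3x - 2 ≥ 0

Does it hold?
x = 0: LHS = 3·0² - 3·0 - 2 = -2; -2 ≥ 0 — FAILS

The relation fails at x = 0, so x = 0 is a counterexample.

Answer: No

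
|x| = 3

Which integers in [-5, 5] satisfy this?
Holds for: {-3, 3}
Fails for: {-5, -4, -2, -1, 0, 1, 2, 4, 5}

Answer: {-3, 3}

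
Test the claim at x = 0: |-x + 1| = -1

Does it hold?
x = 0: LHS = |-0 + 1| = |1| = 1; 1 = -1 — FAILS

The relation fails at x = 0, so x = 0 is a counterexample.

Answer: No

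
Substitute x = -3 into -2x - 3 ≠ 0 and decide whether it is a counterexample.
Substitute x = -3 into the relation:
x = -3: LHS = -2·(-3) - 3 = 3; 3 ≠ 0 — holds

The relation holds at x = -3, so it is not a counterexample.

Answer: No, x = -3 is not a counterexample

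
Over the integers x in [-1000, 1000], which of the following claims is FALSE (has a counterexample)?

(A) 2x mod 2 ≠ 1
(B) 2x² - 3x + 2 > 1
(A) For a polynomial with integer coefficients, its value mod 2 depends only on x mod 2, so it suffices to check one representative of each residue class, x = 0, 1:
x = 0: LHS = (2·0) mod 2 = 0 mod 2 = 0; 0 ≠ 1 — holds
x = 1: LHS = (2·1) mod 2 = 2 mod 2 = 0; 0 ≠ 1 — holds
The relation holds in every residue class, so the relation holds for every integer in [-1000, 1000].

(B) x = 1: LHS = 2·1² - 3·1 + 2 = 1; 1 > 1 — FAILS

Only (B) has a counterexample.

Answer: B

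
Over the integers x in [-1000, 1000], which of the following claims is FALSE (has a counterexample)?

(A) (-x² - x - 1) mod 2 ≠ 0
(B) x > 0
(A) For a polynomial with integer coefficients, its value mod 2 depends only on x mod 2, so it suffices to check one representative of each residue class, x = 0, 1:
x = 0: LHS = (-0² - 0 - 1) mod 2 = (-1) mod 2 = 1; 1 ≠ 0 — holds
x = 1: LHS = (-1² - 1 - 1) mod 2 = (-3) mod 2 = 1; 1 ≠ 0 — holds
The relation holds in every residue class, so the relation holds for every integer in [-1000, 1000].

(B) x = 0: 0 > 0 — FAILS

Only (B) has a counterexample.

Answer: B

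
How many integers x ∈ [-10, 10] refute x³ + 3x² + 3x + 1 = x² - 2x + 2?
Counterexamples in [-10, 10]: {-10, -9, -8, -7, -6, -5, -4, -3, -2, -1, 0, 1, 2, 3, 4, 5, 6, 7, 8, 9, 10}.

Counting them gives 21 values.

Answer: 21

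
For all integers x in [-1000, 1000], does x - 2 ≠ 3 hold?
The claim fails at x = 5:
x = 5: LHS = 5 - 2 = 3; 3 ≠ 3 — FAILS

Because a single integer refutes it, the statement is false.

Answer: False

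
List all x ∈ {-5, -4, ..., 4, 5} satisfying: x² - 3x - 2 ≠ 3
Track d = LHS − RHS over the integers in [-5, 5]. Equality would need d = 0, but d changes sign only between consecutive integers, jumping over 0:
x = -2: LHS = (-2)² - 3·(-2) - 2 = 8; 8 ≠ 3 — holds  (d = 5)
x = -1: LHS = (-1)² - 3·(-1) - 2 = 2; 2 ≠ 3 — holds  (d = -1)
x = 4: LHS = 4² - 3·4 - 2 = 2; 2 ≠ 3 — holds  (d = -1)
x = 5: LHS = 5² - 3·5 - 2 = 8; 8 ≠ 3 — holds  (d = 5)
Away from these crossings d keeps a constant sign, and checking every integer in [-5, 5] confirms d ≠ 0 throughout. Hence the two sides are never equal, so the relation holds for every integer in [-5, 5].

Answer: All integers in [-5, 5]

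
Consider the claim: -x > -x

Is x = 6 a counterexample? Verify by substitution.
Substitute x = 6 into the relation:
x = 6: -6 > -6 — FAILS

Since the claim fails at x = 6, this value is a counterexample.

Answer: Yes, x = 6 is a counterexample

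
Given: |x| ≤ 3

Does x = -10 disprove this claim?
Substitute x = -10 into the relation:
x = -10: LHS = |-10| = 10; 10 ≤ 3 — FAILS

Since the claim fails at x = -10, this value is a counterexample.

Answer: Yes, x = -10 is a counterexample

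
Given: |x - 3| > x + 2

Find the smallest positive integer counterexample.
Testing positive integers:
x = 1: LHS = |1 - 3| = |-2| = 2, RHS = 1 + 2 = 3; 2 > 3 — FAILS  ← smallest positive counterexample

Answer: x = 1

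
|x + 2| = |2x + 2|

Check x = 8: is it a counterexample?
Substitute x = 8 into the relation:
x = 8: LHS = |8 + 2| = |10| = 10, RHS = |2·8 + 2| = |18| = 18; 10 = 18 — FAILS

Since the claim fails at x = 8, this value is a counterexample.

Answer: Yes, x = 8 is a counterexample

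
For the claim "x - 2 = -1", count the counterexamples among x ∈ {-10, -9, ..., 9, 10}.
Counterexamples in [-10, 10]: {-10, -9, -8, -7, -6, -5, -4, -3, -2, -1, 0, 2, 3, 4, 5, 6, 7, 8, 9, 10}.

Counting them gives 20 values.

Answer: 20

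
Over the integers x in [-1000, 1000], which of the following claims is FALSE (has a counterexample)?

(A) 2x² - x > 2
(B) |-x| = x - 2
(A) x = 0: LHS = 2·0² - 0 = 0; 0 > 2 — FAILS
(B) x = 0: LHS = |-0| = |0| = 0, RHS = 0 - 2 = -2; 0 = -2 — FAILS

Answer: Both A and B are false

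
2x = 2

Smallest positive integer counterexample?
Testing positive integers:
x = 1: LHS = 2·1 = 2; 2 = 2 — holds
x = 2: LHS = 2·2 = 4; 4 = 2 — FAILS  ← smallest positive counterexample

Answer: x = 2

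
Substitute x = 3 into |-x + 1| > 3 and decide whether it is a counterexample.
Substitute x = 3 into the relation:
x = 3: LHS = |-3 + 1| = |-2| = 2; 2 > 3 — FAILS

Since the claim fails at x = 3, this value is a counterexample.

Answer: Yes, x = 3 is a counterexample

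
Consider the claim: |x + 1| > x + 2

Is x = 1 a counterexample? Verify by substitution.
Substitute x = 1 into the relation:
x = 1: LHS = |1 + 1| = |2| = 2, RHS = 1 + 2 = 3; 2 > 3 — FAILS

Since the claim fails at x = 1, this value is a counterexample.

Answer: Yes, x = 1 is a counterexample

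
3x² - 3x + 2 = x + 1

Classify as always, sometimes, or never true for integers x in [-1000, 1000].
Holds at x = 1: LHS = 3·1² - 3·1 + 2 = 2, RHS = 1 + 1 = 2; 2 = 2 — holds
Fails at x = 0: LHS = 3·0² - 3·0 + 2 = 2, RHS = 0 + 1 = 1; 2 = 1 — FAILS
It is satisfied by some integers in the range but not all.

Answer: Sometimes true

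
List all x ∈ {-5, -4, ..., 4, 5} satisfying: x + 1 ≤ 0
Holds for: {-5, -4, -3, -2, -1}
Fails for: {0, 1, 2, 3, 4, 5}

Answer: {-5, -4, -3, -2, -1}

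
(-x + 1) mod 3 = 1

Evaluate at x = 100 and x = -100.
x = 100: LHS = (-100 + 1) mod 3 = (-99) mod 3 = 0; 0 = 1 — FAILS
x = -100: LHS = (-(-100) + 1) mod 3 = 101 mod 3 = 2; 2 = 1 — FAILS

Answer: No, fails for both x = 100 and x = -100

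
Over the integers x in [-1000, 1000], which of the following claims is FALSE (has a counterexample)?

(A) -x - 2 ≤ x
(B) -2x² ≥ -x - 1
(A) x = -2: LHS = -(-2) - 2 = 0; 0 ≤ -2 — FAILS
(B) x = -1: LHS = -2·(-1)² = -2, RHS = -(-1) - 1 = 0; -2 ≥ 0 — FAILS

Answer: Both A and B are false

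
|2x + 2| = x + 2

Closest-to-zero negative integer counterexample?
Testing negative integers from -1 downward:
x = -1: LHS = |2·(-1) + 2| = |0| = 0, RHS = (-1) + 2 = 1; 0 = 1 — FAILS  ← closest negative counterexample to 0

Answer: x = -1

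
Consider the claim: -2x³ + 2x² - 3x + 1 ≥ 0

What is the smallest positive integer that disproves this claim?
Testing positive integers:
x = 1: LHS = -2·1³ + 2·1² - 3·1 + 1 = -2; -2 ≥ 0 — FAILS  ← smallest positive counterexample

Answer: x = 1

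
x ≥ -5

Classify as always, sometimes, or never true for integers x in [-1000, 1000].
Holds at x = 0: 0 ≥ -5 — holds
Fails at x = -6: -6 ≥ -5 — FAILS
It is satisfied by some integers in the range but not all.

Answer: Sometimes true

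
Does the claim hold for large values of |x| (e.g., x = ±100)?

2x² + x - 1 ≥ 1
x = 100: LHS = 2·100² + 100 - 1 = 20099; 20099 ≥ 1 — holds
x = -100: LHS = 2·(-100)² + (-100) - 1 = 19899; 19899 ≥ 1 — holds

Answer: Yes, holds for both x = 100 and x = -100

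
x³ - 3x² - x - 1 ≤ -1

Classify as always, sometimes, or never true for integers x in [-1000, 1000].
Holds at x = 0: LHS = 0³ - 3·0² - 0 - 1 = -1; -1 ≤ -1 — holds
Fails at x = 4: LHS = 4³ - 3·4² - 4 - 1 = 11; 11 ≤ -1 — FAILS
It is satisfied by some integers in the range but not all.

Answer: Sometimes true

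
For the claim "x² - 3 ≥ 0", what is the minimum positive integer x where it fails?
Testing positive integers:
x = 1: LHS = 1² - 3 = -2; -2 ≥ 0 — FAILS  ← smallest positive counterexample

Answer: x = 1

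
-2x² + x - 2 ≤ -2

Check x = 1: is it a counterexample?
Substitute x = 1 into the relation:
x = 1: LHS = -2·1² + 1 - 2 = -3; -3 ≤ -2 — holds

The relation holds at x = 1, so it is not a counterexample.

Answer: No, x = 1 is not a counterexample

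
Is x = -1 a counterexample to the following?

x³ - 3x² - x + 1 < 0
Substitute x = -1 into the relation:
x = -1: LHS = (-1)³ - 3·(-1)² - (-1) + 1 = -2; -2 < 0 — holds

The claim holds here, so x = -1 is not a counterexample. (A counterexample exists elsewhere, e.g. x = 0.)

Answer: No, x = -1 is not a counterexample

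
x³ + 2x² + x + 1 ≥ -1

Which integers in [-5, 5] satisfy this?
Holds for: {-2, -1, 0, 1, 2, 3, 4, 5}
Fails for: {-5, -4, -3}

Answer: {-2, -1, 0, 1, 2, 3, 4, 5}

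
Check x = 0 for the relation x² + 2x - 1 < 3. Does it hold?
x = 0: LHS = 0² + 2·0 - 1 = -1; -1 < 3 — holds

The relation is satisfied at x = 0.

Answer: Yes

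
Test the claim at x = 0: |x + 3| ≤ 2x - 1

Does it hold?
x = 0: LHS = |0 + 3| = |3| = 3, RHS = 2·0 - 1 = -1; 3 ≤ -1 — FAILS

The relation fails at x = 0, so x = 0 is a counterexample.

Answer: No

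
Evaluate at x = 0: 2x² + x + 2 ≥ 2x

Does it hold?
x = 0: LHS = 2·0² + 0 + 2 = 2, RHS = 2·0 = 0; 2 ≥ 0 — holds

The relation is satisfied at x = 0.

Answer: Yes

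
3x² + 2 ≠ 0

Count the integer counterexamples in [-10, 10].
Over all integers in [-10, 10], LHS − RHS is always positive; it is smallest at x = 0, where it equals 2:
x = 0: LHS = 3·0² + 2 = 2; 2 ≠ 0 — holds
At the ends of the range:
x = -10: LHS = 3·(-10)² + 2 = 302; 302 ≠ 0 — holds
x = 10: LHS = 3·10² + 2 = 302; 302 ≠ 0 — holds
Hence LHS − RHS is never 0, i.e. the two sides are never equal, so the relation holds for every integer in [-10, 10].

No counterexample appears in that range.

Answer: 0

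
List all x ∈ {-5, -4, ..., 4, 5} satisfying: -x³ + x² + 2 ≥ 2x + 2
Holds for: {-5, -4, -3, -2, -1, 0}
Fails for: {1, 2, 3, 4, 5}

Answer: {-5, -4, -3, -2, -1, 0}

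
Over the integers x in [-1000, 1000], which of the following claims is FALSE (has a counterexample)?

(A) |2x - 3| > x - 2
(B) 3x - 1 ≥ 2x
(A) Over all integers in [-1000, 1000], LHS − RHS is smallest at x = 2, where it equals 1:
x = 2: LHS = |2·2 - 3| = |1| = 1, RHS = 2 - 2 = 0; 1 > 0 — holds
At the ends of the range:
x = -1000: LHS = |2·(-1000) - 3| = |-2003| = 2003, RHS = (-1000) - 2 = -1002; 2003 > -1002 — holds
x = 1000: LHS = |2·1000 - 3| = |1997| = 1997, RHS = 1000 - 2 = 998; 1997 > 998 — holds
Hence LHS − RHS is never zero or negative, i.e. LHS > RHS throughout, so the relation holds for every integer in [-1000, 1000].

(B) x = 0: LHS = 3·0 - 1 = -1, RHS = 2·0 = 0; -1 ≥ 0 — FAILS

Only (B) has a counterexample.

Answer: B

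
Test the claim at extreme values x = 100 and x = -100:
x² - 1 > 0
x = 100: LHS = 100² - 1 = 9999; 9999 > 0 — holds
x = -100: LHS = (-100)² - 1 = 9999; 9999 > 0 — holds

Answer: Yes, holds for both x = 100 and x = -100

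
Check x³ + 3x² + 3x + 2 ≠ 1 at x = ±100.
x = 100: LHS = 100³ + 3·100² + 3·100 + 2 = 1030302; 1030302 ≠ 1 — holds
x = -100: LHS = (-100)³ + 3·(-100)² + 3·(-100) + 2 = -970298; -970298 ≠ 1 — holds

Answer: Yes, holds for both x = 100 and x = -100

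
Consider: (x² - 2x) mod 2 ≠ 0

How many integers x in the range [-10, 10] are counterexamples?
Counterexamples in [-10, 10]: {-10, -8, -6, -4, -2, 0, 2, 4, 6, 8, 10}.

Counting them gives 11 values.

Answer: 11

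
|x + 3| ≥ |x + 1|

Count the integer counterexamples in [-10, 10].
Counterexamples in [-10, 10]: {-10, -9, -8, -7, -6, -5, -4, -3}.

Counting them gives 8 values.

Answer: 8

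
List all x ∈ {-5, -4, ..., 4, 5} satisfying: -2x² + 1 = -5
Track d = LHS − RHS over the integers in [-5, 5]. Equality would need d = 0, but d changes sign only between consecutive integers, jumping over 0:
x = -2: LHS = -2·(-2)² + 1 = -7; -7 = -5 — FAILS  (d = -2)
x = -1: LHS = -2·(-1)² + 1 = -1; -1 = -5 — FAILS  (d = 4)
x = 1: LHS = -2·1² + 1 = -1; -1 = -5 — FAILS  (d = 4)
x = 2: LHS = -2·2² + 1 = -7; -7 = -5 — FAILS  (d = -2)
Away from these crossings d keeps a constant sign, and checking every integer in [-5, 5] confirms d ≠ 0 throughout. Hence the two sides are never equal, so the claimed relation (=) fails for every integer in [-5, 5].

Answer: None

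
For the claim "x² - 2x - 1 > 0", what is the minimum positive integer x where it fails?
Testing positive integers:
x = 1: LHS = 1² - 2·1 - 1 = -2; -2 > 0 — FAILS  ← smallest positive counterexample

Answer: x = 1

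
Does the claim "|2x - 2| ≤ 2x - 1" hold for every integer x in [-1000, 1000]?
The claim fails at x = 0:
x = 0: LHS = |2·0 - 2| = |-2| = 2, RHS = 2·0 - 1 = -1; 2 ≤ -1 — FAILS

Because a single integer refutes it, the statement is false.

Answer: False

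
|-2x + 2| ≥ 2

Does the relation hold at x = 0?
x = 0: LHS = |-2·0 + 2| = |2| = 2; 2 ≥ 2 — holds

The relation is satisfied at x = 0.

Answer: Yes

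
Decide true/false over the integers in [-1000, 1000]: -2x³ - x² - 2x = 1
The claim fails at x = 0:
x = 0: LHS = -2·0³ - 0² - 2·0 = 0; 0 = 1 — FAILS

Because a single integer refutes it, the statement is false.

Answer: False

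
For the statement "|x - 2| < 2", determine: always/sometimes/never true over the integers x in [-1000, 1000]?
Holds at x = 1: LHS = |1 - 2| = |-1| = 1; 1 < 2 — holds
Fails at x = 0: LHS = |0 - 2| = |-2| = 2; 2 < 2 — FAILS
It is satisfied by some integers in the range but not all.

Answer: Sometimes true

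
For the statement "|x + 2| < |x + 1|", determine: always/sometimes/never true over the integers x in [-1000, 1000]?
Holds at x = -2: LHS = |(-2) + 2| = |0| = 0, RHS = |(-2) + 1| = |-1| = 1; 0 < 1 — holds
Fails at x = 0: LHS = |0 + 2| = |2| = 2, RHS = |0 + 1| = |1| = 1; 2 < 1 — FAILS
It is satisfied by some integers in the range but not all.

Answer: Sometimes true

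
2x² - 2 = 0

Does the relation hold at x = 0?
x = 0: LHS = 2·0² - 2 = -2; -2 = 0 — FAILS

The relation fails at x = 0, so x = 0 is a counterexample.

Answer: No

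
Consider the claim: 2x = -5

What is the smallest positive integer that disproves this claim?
Testing positive integers:
x = 1: LHS = 2·1 = 2; 2 = -5 — FAILS  ← smallest positive counterexample

Answer: x = 1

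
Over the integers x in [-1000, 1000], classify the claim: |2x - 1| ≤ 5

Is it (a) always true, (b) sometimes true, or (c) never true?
Holds at x = 0: LHS = |2·0 - 1| = |-1| = 1; 1 ≤ 5 — holds
Fails at x = -3: LHS = |2·(-3) - 1| = |-7| = 7; 7 ≤ 5 — FAILS
It is satisfied by some integers in the range but not all.

Answer: Sometimes true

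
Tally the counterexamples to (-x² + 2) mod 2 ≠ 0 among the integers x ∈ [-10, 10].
Counterexamples in [-10, 10]: {-10, -8, -6, -4, -2, 0, 2, 4, 6, 8, 10}.

Counting them gives 11 values.

Answer: 11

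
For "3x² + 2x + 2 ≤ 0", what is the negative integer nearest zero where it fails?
Testing negative integers from -1 downward:
x = -1: LHS = 3·(-1)² + 2·(-1) + 2 = 3; 3 ≤ 0 — FAILS  ← closest negative counterexample to 0

Answer: x = -1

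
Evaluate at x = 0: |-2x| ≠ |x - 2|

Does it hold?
x = 0: LHS = |-2·0| = |0| = 0, RHS = |0 - 2| = |-2| = 2; 0 ≠ 2 — holds

The relation is satisfied at x = 0.

Answer: Yes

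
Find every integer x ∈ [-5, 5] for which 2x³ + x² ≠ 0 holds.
Holds for: {-5, -4, -3, -2, -1, 1, 2, 3, 4, 5}
Fails for: {0}

Answer: {-5, -4, -3, -2, -1, 1, 2, 3, 4, 5}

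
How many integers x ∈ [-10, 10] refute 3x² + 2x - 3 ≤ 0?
Counterexamples in [-10, 10]: {-10, -9, -8, -7, -6, -5, -4, -3, -2, 1, 2, 3, 4, 5, 6, 7, 8, 9, 10}.

Counting them gives 19 values.

Answer: 19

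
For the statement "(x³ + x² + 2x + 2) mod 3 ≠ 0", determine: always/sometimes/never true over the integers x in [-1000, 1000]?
Holds at x = 0: LHS = (0³ + 0² + 2·0 + 2) mod 3 = 2 mod 3 = 2; 2 ≠ 0 — holds
Fails at x = 1: LHS = (1³ + 1² + 2·1 + 2) mod 3 = 6 mod 3 = 0; 0 ≠ 0 — FAILS
It is satisfied by some integers in the range but not all.

Answer: Sometimes true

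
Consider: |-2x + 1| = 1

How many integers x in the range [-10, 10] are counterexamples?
Counterexamples in [-10, 10]: {-10, -9, -8, -7, -6, -5, -4, -3, -2, -1, 2, 3, 4, 5, 6, 7, 8, 9, 10}.

Counting them gives 19 values.

Answer: 19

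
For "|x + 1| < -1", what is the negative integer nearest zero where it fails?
Testing negative integers from -1 downward:
x = -1: LHS = |(-1) + 1| = |0| = 0; 0 < -1 — FAILS  ← closest negative counterexample to 0

Answer: x = -1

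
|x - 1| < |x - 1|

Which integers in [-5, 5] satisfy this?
Over all integers in [-5, 5], LHS − RHS is smallest at x = 0, where it equals 0:
x = 0: LHS = |0 - 1| = |-1| = 1, RHS = |0 - 1| = |-1| = 1; 1 < 1 — FAILS
At the ends of the range:
x = -5: LHS = |(-5) - 1| = |-6| = 6, RHS = |(-5) - 1| = |-6| = 6; 6 < 6 — FAILS
x = 5: LHS = |5 - 1| = |4| = 4, RHS = |5 - 1| = |4| = 4; 4 < 4 — FAILS
Hence LHS − RHS is never negative, i.e. LHS ≥ RHS throughout, so the claimed relation (<) fails for every integer in [-5, 5].

Answer: None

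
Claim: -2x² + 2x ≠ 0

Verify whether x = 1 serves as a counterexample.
Substitute x = 1 into the relation:
x = 1: LHS = -2·1² + 2·1 = 0; 0 ≠ 0 — FAILS

Since the claim fails at x = 1, this value is a counterexample.

Answer: Yes, x = 1 is a counterexample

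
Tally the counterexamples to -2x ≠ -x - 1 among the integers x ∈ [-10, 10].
Counterexamples in [-10, 10]: {1}.

Counting them gives 1 values.

Answer: 1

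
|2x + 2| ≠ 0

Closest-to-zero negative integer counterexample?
Testing negative integers from -1 downward:
x = -1: LHS = |2·(-1) + 2| = |0| = 0; 0 ≠ 0 — FAILS  ← closest negative counterexample to 0

Answer: x = -1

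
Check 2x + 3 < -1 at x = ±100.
x = 100: LHS = 2·100 + 3 = 203; 203 < -1 — FAILS
x = -100: LHS = 2·(-100) + 3 = -197; -197 < -1 — holds

Answer: Partially: fails for x = 100, holds for x = -100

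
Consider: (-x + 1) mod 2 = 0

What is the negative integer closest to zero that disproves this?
Testing negative integers from -1 downward:
x = -1: LHS = (-(-1) + 1) mod 2 = 2 mod 2 = 0; 0 = 0 — holds
x = -2: LHS = (-(-2) + 1) mod 2 = 3 mod 2 = 1; 1 = 0 — FAILS  ← closest negative counterexample to 0

Answer: x = -2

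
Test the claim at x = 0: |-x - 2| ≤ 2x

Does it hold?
x = 0: LHS = |-0 - 2| = |-2| = 2, RHS = 2·0 = 0; 2 ≤ 0 — FAILS

The relation fails at x = 0, so x = 0 is a counterexample.

Answer: No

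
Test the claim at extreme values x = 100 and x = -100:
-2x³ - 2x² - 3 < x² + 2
x = 100: LHS = -2·100³ - 2·100² - 3 = -2020003, RHS = 100² + 2 = 10002; -2020003 < 10002 — holds
x = -100: LHS = -2·(-100)³ - 2·(-100)² - 3 = 1979997, RHS = (-100)² + 2 = 10002; 1979997 < 10002 — FAILS

Answer: Partially: holds for x = 100, fails for x = -100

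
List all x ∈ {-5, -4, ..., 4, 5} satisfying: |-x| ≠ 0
Holds for: {-5, -4, -3, -2, -1, 1, 2, 3, 4, 5}
Fails for: {0}

Answer: {-5, -4, -3, -2, -1, 1, 2, 3, 4, 5}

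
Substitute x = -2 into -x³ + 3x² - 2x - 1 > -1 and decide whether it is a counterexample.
Substitute x = -2 into the relation:
x = -2: LHS = -(-2)³ + 3·(-2)² - 2·(-2) - 1 = 23; 23 > -1 — holds

The claim holds here, so x = -2 is not a counterexample. (A counterexample exists elsewhere, e.g. x = 0.)

Answer: No, x = -2 is not a counterexample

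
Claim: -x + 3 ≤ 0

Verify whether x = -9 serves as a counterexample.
Substitute x = -9 into the relation:
x = -9: LHS = -(-9) + 3 = 12; 12 ≤ 0 — FAILS

Since the claim fails at x = -9, this value is a counterexample.

Answer: Yes, x = -9 is a counterexample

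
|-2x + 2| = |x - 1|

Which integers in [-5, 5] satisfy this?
Holds for: {1}
Fails for: {-5, -4, -3, -2, -1, 0, 2, 3, 4, 5}

Answer: {1}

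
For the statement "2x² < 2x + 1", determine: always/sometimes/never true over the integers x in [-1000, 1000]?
Holds at x = 0: LHS = 2·0² = 0, RHS = 2·0 + 1 = 1; 0 < 1 — holds
Fails at x = -1: LHS = 2·(-1)² = 2, RHS = 2·(-1) + 1 = -1; 2 < -1 — FAILS
It is satisfied by some integers in the range but not all.

Answer: Sometimes true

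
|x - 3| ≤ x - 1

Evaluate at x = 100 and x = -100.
x = 100: LHS = |100 - 3| = |97| = 97, RHS = 100 - 1 = 99; 97 ≤ 99 — holds
x = -100: LHS = |(-100) - 3| = |-103| = 103, RHS = (-100) - 1 = -101; 103 ≤ -101 — FAILS

Answer: Partially: holds for x = 100, fails for x = -100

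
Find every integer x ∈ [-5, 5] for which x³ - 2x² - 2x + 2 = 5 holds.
Holds for: {3}
Fails for: {-5, -4, -3, -2, -1, 0, 1, 2, 4, 5}

Answer: {3}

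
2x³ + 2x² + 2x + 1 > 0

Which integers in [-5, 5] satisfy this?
Holds for: {0, 1, 2, 3, 4, 5}
Fails for: {-5, -4, -3, -2, -1}

Answer: {0, 1, 2, 3, 4, 5}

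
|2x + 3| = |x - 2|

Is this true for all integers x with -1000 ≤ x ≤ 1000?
The claim fails at x = 0:
x = 0: LHS = |2·0 + 3| = |3| = 3, RHS = |0 - 2| = |-2| = 2; 3 = 2 — FAILS

Because a single integer refutes it, the statement is false.

Answer: False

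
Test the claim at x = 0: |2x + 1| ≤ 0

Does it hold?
x = 0: LHS = |2·0 + 1| = |1| = 1; 1 ≤ 0 — FAILS

The relation fails at x = 0, so x = 0 is a counterexample.

Answer: No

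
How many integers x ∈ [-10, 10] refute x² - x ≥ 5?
Counterexamples in [-10, 10]: {-1, 0, 1, 2}.

Counting them gives 4 values.

Answer: 4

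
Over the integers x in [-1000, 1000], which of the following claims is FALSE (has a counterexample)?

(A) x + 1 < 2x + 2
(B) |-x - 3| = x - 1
(A) x = -1: LHS = (-1) + 1 = 0, RHS = 2·(-1) + 2 = 0; 0 < 0 — FAILS
(B) x = 0: LHS = |-0 - 3| = |-3| = 3, RHS = 0 - 1 = -1; 3 = -1 — FAILS

Answer: Both A and B are false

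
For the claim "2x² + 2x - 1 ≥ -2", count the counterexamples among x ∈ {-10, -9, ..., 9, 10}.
Over all integers in [-10, 10], LHS − RHS is smallest at x = 0, where it equals 1:
x = 0: LHS = 2·0² + 2·0 - 1 = -1; -1 ≥ -2 — holds
At the ends of the range:
x = -10: LHS = 2·(-10)² + 2·(-10) - 1 = 179; 179 ≥ -2 — holds
x = 10: LHS = 2·10² + 2·10 - 1 = 219; 219 ≥ -2 — holds
Hence LHS − RHS is never negative, i.e. LHS ≥ RHS throughout, so the relation holds for every integer in [-10, 10].

No counterexample appears in that range.

Answer: 0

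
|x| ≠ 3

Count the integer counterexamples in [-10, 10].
Counterexamples in [-10, 10]: {-3, 3}.

Counting them gives 2 values.

Answer: 2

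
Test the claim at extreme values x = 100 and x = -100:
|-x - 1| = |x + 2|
x = 100: LHS = |-100 - 1| = |-101| = 101, RHS = |100 + 2| = |102| = 102; 101 = 102 — FAILS
x = -100: LHS = |-(-100) - 1| = |99| = 99, RHS = |(-100) + 2| = |-98| = 98; 99 = 98 — FAILS

Answer: No, fails for both x = 100 and x = -100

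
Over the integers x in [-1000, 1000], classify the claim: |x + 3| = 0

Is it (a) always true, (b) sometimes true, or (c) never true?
Holds at x = -3: LHS = |(-3) + 3| = |0| = 0; 0 = 0 — holds
Fails at x = 0: LHS = |0 + 3| = |3| = 3; 3 = 0 — FAILS
It is satisfied by some integers in the range but not all.

Answer: Sometimes true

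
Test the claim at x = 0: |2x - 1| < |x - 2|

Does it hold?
x = 0: LHS = |2·0 - 1| = |-1| = 1, RHS = |0 - 2| = |-2| = 2; 1 < 2 — holds

The relation is satisfied at x = 0.

Answer: Yes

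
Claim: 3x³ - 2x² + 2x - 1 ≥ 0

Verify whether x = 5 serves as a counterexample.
Substitute x = 5 into the relation:
x = 5: LHS = 3·5³ - 2·5² + 2·5 - 1 = 334; 334 ≥ 0 — holds

The claim holds here, so x = 5 is not a counterexample. (A counterexample exists elsewhere, e.g. x = 0.)

Answer: No, x = 5 is not a counterexample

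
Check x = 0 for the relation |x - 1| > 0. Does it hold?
x = 0: LHS = |0 - 1| = |-1| = 1; 1 > 0 — holds

The relation is satisfied at x = 0.

Answer: Yes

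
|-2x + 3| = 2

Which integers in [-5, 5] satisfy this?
Track d = LHS − RHS over the integers in [-5, 5]. Equality would need d = 0, but d changes sign only between consecutive integers, jumping over 0:
x = 0: LHS = |-2·0 + 3| = |3| = 3; 3 = 2 — FAILS  (d = 1)
x = 1: LHS = |-2·1 + 3| = |1| = 1; 1 = 2 — FAILS  (d = -1)
x = 2: LHS = |-2·2 + 3| = |-1| = 1; 1 = 2 — FAILS  (d = -1)
x = 3: LHS = |-2·3 + 3| = |-3| = 3; 3 = 2 — FAILS  (d = 1)
Away from these crossings d keeps a constant sign, and checking every integer in [-5, 5] confirms d ≠ 0 throughout. Hence the two sides are never equal, so the claimed relation (=) fails for every integer in [-5, 5].

Answer: None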